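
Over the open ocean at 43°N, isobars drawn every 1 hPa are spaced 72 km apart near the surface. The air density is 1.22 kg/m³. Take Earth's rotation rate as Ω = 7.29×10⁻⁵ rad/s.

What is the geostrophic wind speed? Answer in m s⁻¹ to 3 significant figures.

Coriolis parameter at 43°N:
f = 2Ω sin φ = 2 × 7.29×10⁻⁵ × sin 43° = 9.94×10⁻⁵ s⁻¹
Pressure gradient: |∂P/∂n| = 100 Pa / 72000 m = 1.39×10⁻³ Pa/m
Geostrophic balance (pressure-gradient force = Coriolis force):
V_g = (1/(fρ)) |∂P/∂n| = 1.39×10⁻³ / (9.94×10⁻⁵ × 1.22) = 11.4 m/s

11.4 m s⁻¹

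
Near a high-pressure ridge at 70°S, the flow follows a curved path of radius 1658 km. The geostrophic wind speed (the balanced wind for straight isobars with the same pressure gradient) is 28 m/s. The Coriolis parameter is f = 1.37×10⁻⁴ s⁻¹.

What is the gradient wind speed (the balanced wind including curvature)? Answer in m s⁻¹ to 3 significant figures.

Around a high, pressure-gradient force acts outward with centrifugal, so Coriolis balances both:
fV = (1/ρ)|∂P/∂n| + V²/R  →  V² − fR·V + fR·V_g = 0
With fR = 1.37×10⁻⁴ × 1658×10³ m = 227 m/s:
V = [fR − √((fR)² − 4 fR V_g)]/2 = [227 − √(227² − 4×227×28)]/2 = 32.7 m/s
Supergeostrophic (V > V_g = 28 m/s), as expected around a high.

32.7 m s⁻¹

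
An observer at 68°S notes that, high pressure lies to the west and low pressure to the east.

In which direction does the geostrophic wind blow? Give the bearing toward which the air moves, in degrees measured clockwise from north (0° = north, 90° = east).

000°

The pressure-gradient force points toward the east (bearing 090°).
Geostrophic balance: in the Southern Hemisphere the Coriolis force deflects motion to the left, so the geostrophic wind blows 90° to the left of the pressure-gradient force (low pressure on the right).
Rotating 090° by 90° counterclockwise gives 000° — the wind blows toward the north.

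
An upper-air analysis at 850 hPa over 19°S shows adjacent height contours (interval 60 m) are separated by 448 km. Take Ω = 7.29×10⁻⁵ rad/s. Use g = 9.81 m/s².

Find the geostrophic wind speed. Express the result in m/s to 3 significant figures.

27.7 m/s

Coriolis parameter at 19°S:
f = 2Ω sin φ = 2 × 7.29×10⁻⁵ × sin 19° = 4.75×10⁻⁵ s⁻¹
Height gradient: |∂Z/∂n| = 60 m / 448000 m = 1.34×10⁻⁴
On a pressure surface, geostrophic balance gives V_g = (g/f)|∂Z/∂n|:
V_g = 9.81 × 1.34×10⁻⁴ / 4.75×10⁻⁵ = 27.7 m/s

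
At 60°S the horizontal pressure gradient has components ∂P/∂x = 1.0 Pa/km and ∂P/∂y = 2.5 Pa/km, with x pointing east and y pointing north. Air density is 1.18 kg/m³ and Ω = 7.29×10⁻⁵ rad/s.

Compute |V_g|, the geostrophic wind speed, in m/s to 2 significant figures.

Coriolis parameter at 60°S:
f = 2Ω sin φ = 2 × 7.29×10⁻⁵ × sin 60° = 1.26×10⁻⁴ s⁻¹
In the Southern Hemisphere f is negative: f = −1.26×10⁻⁴ s⁻¹.
Component geostrophic relations (x east, y north):
u_g = −(1/(fρ)) ∂P/∂y,  v_g = (1/(fρ)) ∂P/∂x
u_g = −(2.5×10⁻³)/(−1.26×10⁻⁴ × 1.18) = 16.8 m/s;  v_g = (1.0×10⁻³)/(−1.26×10⁻⁴ × 1.18) = −6.71 m/s
|V_g| = √(u_g² + v_g²) = 18.1 m/s

18 m/s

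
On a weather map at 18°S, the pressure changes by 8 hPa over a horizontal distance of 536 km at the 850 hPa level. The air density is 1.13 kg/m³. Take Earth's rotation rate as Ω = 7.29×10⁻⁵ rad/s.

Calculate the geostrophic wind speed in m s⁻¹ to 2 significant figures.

29 m s⁻¹

Coriolis parameter at 18°S:
f = 2Ω sin φ = 2 × 7.29×10⁻⁵ × sin 18° = 4.51×10⁻⁵ s⁻¹
Pressure gradient: |∂P/∂n| = 800 Pa / 536000 m = 1.49×10⁻³ Pa/m
Geostrophic balance (pressure-gradient force = Coriolis force):
V_g = (1/(fρ)) |∂P/∂n| = 1.49×10⁻³ / (4.51×10⁻⁵ × 1.13) = 29.3 m/s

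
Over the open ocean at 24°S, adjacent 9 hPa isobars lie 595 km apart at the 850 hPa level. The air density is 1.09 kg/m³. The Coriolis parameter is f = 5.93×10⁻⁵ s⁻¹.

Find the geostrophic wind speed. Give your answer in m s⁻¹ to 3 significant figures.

Pressure gradient: |∂P/∂n| = 900 Pa / 595000 m = 1.51×10⁻³ Pa/m
Geostrophic balance (pressure-gradient force = Coriolis force):
V_g = (1/(fρ)) |∂P/∂n| = 1.51×10⁻³ / (5.93×10⁻⁵ × 1.09) = 23.4 m/s

23.4 m s⁻¹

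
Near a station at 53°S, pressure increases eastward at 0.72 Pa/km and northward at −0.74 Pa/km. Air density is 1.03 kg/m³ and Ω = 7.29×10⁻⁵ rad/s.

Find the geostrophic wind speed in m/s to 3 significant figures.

8.61 m/s

Coriolis parameter at 53°S:
f = 2Ω sin φ = 2 × 7.29×10⁻⁵ × sin 53° = 1.16×10⁻⁴ s⁻¹
In the Southern Hemisphere f is negative: f = −1.16×10⁻⁴ s⁻¹.
Component geostrophic relations (x east, y north):
u_g = −(1/(fρ)) ∂P/∂y,  v_g = (1/(fρ)) ∂P/∂x
u_g = −(−0.74×10⁻³)/(−1.16×10⁻⁴ × 1.03) = −6.17 m/s;  v_g = (0.72×10⁻³)/(−1.16×10⁻⁴ × 1.03) = −6.00 m/s
|V_g| = √(u_g² + v_g²) = 8.61 m/s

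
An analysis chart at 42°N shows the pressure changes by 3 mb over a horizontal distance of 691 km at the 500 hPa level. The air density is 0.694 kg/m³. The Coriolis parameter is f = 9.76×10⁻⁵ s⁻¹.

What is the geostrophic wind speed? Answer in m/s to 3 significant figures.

Pressure gradient: |∂P/∂n| = 300 Pa / 691000 m = 4.34×10⁻⁴ Pa/m
Geostrophic balance (pressure-gradient force = Coriolis force):
V_g = (1/(fρ)) |∂P/∂n| = 4.34×10⁻⁴ / (9.76×10⁻⁵ × 0.694) = 6.41 m/s

6.41 m/s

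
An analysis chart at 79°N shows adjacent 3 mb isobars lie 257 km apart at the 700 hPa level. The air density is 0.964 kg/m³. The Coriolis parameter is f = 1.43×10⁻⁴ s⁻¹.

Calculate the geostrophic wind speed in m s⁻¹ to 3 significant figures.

Pressure gradient: |∂P/∂n| = 300 Pa / 257000 m = 1.17×10⁻³ Pa/m
Geostrophic balance (pressure-gradient force = Coriolis force):
V_g = (1/(fρ)) |∂P/∂n| = 1.17×10⁻³ / (1.43×10⁻⁴ × 0.964) = 8.47 m/s

8.47 m s⁻¹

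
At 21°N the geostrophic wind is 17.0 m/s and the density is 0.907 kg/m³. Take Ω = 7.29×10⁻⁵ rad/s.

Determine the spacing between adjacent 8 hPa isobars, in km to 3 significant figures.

Coriolis parameter at 21°N:
f = 2Ω sin φ = 2 × 7.29×10⁻⁵ × sin 21° = 5.23×10⁻⁵ s⁻¹
Geostrophic balance rearranged: |∂P/∂n| = f ρ V_g
|∂P/∂n| = 5.23×10⁻⁵ × 0.907 × 17.0 = 8.06×10⁻⁴ Pa/m
Isobar spacing: Δn = ΔP/|∂P/∂n| = 800 Pa / 8.06×10⁻⁴ Pa/m = 992995 m ≈ 993 km

993 km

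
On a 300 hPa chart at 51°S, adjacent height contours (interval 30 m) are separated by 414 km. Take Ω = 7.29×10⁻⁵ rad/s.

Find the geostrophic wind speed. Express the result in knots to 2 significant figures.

12 knots

Coriolis parameter at 51°S:
f = 2Ω sin φ = 2 × 7.29×10⁻⁵ × sin 51° = 1.13×10⁻⁴ s⁻¹
Height gradient: |∂Z/∂n| = 30 m / 414000 m = 7.25×10⁻⁵
On a pressure surface, geostrophic balance gives V_g = (g/f)|∂Z/∂n|:
V_g = 9.81 × 7.25×10⁻⁵ / 1.13×10⁻⁴ = 6.27 m/s
Converting: 6.27 m/s × 1.944 = 12 knots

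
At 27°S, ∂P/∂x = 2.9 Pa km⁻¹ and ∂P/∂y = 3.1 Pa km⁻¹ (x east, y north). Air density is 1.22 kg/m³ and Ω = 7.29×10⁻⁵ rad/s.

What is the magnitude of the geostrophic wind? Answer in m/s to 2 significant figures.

Coriolis parameter at 27°S:
f = 2Ω sin φ = 2 × 7.29×10⁻⁵ × sin 27° = 6.62×10⁻⁵ s⁻¹
In the Southern Hemisphere f is negative: f = −6.62×10⁻⁵ s⁻¹.
Component geostrophic relations (x east, y north):
u_g = −(1/(fρ)) ∂P/∂y,  v_g = (1/(fρ)) ∂P/∂x
u_g = −(3.1×10⁻³)/(−6.62×10⁻⁵ × 1.22) = 38.4 m/s;  v_g = (2.9×10⁻³)/(−6.62×10⁻⁵ × 1.22) = −35.9 m/s
|V_g| = √(u_g² + v_g²) = 52.6 m/s

53 m/s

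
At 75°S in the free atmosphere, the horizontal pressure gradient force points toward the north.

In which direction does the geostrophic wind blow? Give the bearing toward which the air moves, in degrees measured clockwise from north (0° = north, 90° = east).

The pressure-gradient force points toward the north (bearing 000°).
Geostrophic balance: in the Southern Hemisphere the Coriolis force deflects motion to the left, so the geostrophic wind blows 90° to the left of the pressure-gradient force (low pressure on the right).
Rotating 000° by 90° counterclockwise gives 270° — the wind blows toward the west.

270°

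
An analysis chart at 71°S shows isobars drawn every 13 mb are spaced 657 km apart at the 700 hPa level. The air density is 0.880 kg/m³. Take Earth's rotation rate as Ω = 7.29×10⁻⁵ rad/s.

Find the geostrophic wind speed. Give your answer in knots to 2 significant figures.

Coriolis parameter at 71°S:
f = 2Ω sin φ = 2 × 7.29×10⁻⁵ × sin 71° = 1.38×10⁻⁴ s⁻¹
Pressure gradient: |∂P/∂n| = 1300 Pa / 657000 m = 1.98×10⁻³ Pa/m
Geostrophic balance (pressure-gradient force = Coriolis force):
V_g = (1/(fρ)) |∂P/∂n| = 1.98×10⁻³ / (1.38×10⁻⁴ × 0.880) = 16.3 m/s
Converting: 16.3 m/s × 1.944 = 32 knots

32 knots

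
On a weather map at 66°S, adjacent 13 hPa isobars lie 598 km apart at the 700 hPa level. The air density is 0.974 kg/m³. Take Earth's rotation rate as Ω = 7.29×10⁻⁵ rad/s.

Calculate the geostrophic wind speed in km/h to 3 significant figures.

60.3 km/h

Coriolis parameter at 66°S:
f = 2Ω sin φ = 2 × 7.29×10⁻⁵ × sin 66° = 1.33×10⁻⁴ s⁻¹
Pressure gradient: |∂P/∂n| = 1300 Pa / 598000 m = 2.17×10⁻³ Pa/m
Geostrophic balance (pressure-gradient force = Coriolis force):
V_g = (1/(fρ)) |∂P/∂n| = 2.17×10⁻³ / (1.33×10⁻⁴ × 0.974) = 16.8 m/s
Converting: 16.8 m/s × 3.6 = 60.3 km/h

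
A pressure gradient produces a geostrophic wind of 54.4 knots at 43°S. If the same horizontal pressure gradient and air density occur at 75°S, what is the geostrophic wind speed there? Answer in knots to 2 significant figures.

38 knots

With the same pressure gradient and density, V_g ∝ 1/f ∝ 1/sin φ.
V₂ = V₁ · sin φ₁ / sin φ₂ = 54.4 × sin 43° / sin 75°
V₂ = 54.4 × 0.6820/0.9659 = 38 knots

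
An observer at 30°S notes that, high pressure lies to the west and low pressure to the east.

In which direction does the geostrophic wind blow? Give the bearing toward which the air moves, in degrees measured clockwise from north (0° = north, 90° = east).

The pressure-gradient force points toward the east (bearing 090°).
Geostrophic balance: in the Southern Hemisphere the Coriolis force deflects motion to the left, so the geostrophic wind blows 90° to the left of the pressure-gradient force (low pressure on the right).
Rotating 090° by 90° counterclockwise gives 000° — the wind blows toward the north.

000°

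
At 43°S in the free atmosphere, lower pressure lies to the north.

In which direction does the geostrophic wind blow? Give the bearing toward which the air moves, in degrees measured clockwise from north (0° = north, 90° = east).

The pressure-gradient force points toward the north (bearing 000°).
Geostrophic balance: in the Southern Hemisphere the Coriolis force deflects motion to the left, so the geostrophic wind blows 90° to the left of the pressure-gradient force (low pressure on the right).
Rotating 000° by 90° counterclockwise gives 270° — the wind blows toward the west.

270°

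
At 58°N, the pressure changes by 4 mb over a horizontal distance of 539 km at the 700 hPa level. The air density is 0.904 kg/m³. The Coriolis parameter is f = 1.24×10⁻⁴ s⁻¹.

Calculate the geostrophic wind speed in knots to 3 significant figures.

Pressure gradient: |∂P/∂n| = 400 Pa / 539000 m = 7.42×10⁻⁴ Pa/m
Geostrophic balance (pressure-gradient force = Coriolis force):
V_g = (1/(fρ)) |∂P/∂n| = 7.42×10⁻⁴ / (1.24×10⁻⁴ × 0.904) = 6.62 m/s
Converting: 6.62 m/s × 1.944 = 12.9 knots

12.9 knots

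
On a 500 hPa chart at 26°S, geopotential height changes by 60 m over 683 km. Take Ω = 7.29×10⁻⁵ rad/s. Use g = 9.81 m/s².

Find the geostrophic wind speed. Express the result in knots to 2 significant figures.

26 knots

Coriolis parameter at 26°S:
f = 2Ω sin φ = 2 × 7.29×10⁻⁵ × sin 26° = 6.39×10⁻⁵ s⁻¹
Height gradient: |∂Z/∂n| = 60 m / 683000 m = 8.78×10⁻⁵
On a pressure surface, geostrophic balance gives V_g = (g/f)|∂Z/∂n|:
V_g = 9.81 × 8.78×10⁻⁵ / 6.39×10⁻⁵ = 13.5 m/s
Converting: 13.5 m/s × 1.944 = 26 knots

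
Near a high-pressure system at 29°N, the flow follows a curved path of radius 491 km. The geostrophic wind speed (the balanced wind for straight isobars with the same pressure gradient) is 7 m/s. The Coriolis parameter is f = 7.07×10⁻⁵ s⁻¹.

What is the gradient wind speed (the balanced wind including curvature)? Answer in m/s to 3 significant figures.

Around a high, pressure-gradient force acts outward with centrifugal, so Coriolis balances both:
fV = (1/ρ)|∂P/∂n| + V²/R  →  V² − fR·V + fR·V_g = 0
With fR = 7.07×10⁻⁵ × 491×10³ m = 34.7 m/s:
V = [fR − √((fR)² − 4 fR V_g)]/2 = [34.7 − √(34.7² − 4×34.7×7)]/2 = 9.72 m/s
Supergeostrophic (V > V_g = 7 m/s), as expected around a high.

9.72 m/s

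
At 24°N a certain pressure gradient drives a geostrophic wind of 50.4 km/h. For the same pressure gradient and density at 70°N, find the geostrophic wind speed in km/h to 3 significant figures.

21.8 km/h

With the same pressure gradient and density, V_g ∝ 1/f ∝ 1/sin φ.
V₂ = V₁ · sin φ₁ / sin φ₂ = 50.4 × sin 24° / sin 70°
V₂ = 50.4 × 0.4067/0.9397 = 21.8 km/h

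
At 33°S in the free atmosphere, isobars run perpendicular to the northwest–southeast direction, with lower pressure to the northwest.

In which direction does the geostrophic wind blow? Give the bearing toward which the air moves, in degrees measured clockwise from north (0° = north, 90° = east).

The pressure-gradient force points toward the northwest (bearing 315°).
Geostrophic balance: in the Southern Hemisphere the Coriolis force deflects motion to the left, so the geostrophic wind blows 90° to the left of the pressure-gradient force (low pressure on the right).
Rotating 315° by 90° counterclockwise gives 225° — the wind blows toward the southwest.

225°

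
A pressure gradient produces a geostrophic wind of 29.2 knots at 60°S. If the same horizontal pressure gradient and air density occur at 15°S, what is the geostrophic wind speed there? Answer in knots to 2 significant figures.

98 knots

With the same pressure gradient and density, V_g ∝ 1/f ∝ 1/sin φ.
V₂ = V₁ · sin φ₁ / sin φ₂ = 29.2 × sin 60° / sin 15°
V₂ = 29.2 × 0.8660/0.2588 = 98 knots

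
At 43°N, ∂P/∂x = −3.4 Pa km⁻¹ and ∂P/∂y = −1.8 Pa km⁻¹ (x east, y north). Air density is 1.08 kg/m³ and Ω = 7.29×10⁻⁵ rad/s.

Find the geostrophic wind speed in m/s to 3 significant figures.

35.8 m/s

Coriolis parameter at 43°N:
f = 2Ω sin φ = 2 × 7.29×10⁻⁵ × sin 43° = 9.94×10⁻⁵ s⁻¹
Component geostrophic relations (x east, y north):
u_g = −(1/(fρ)) ∂P/∂y,  v_g = (1/(fρ)) ∂P/∂x
u_g = −(−1.8×10⁻³)/(9.94×10⁻⁵ × 1.08) = 16.8 m/s;  v_g = (−3.4×10⁻³)/(9.94×10⁻⁵ × 1.08) = −31.7 m/s
|V_g| = √(u_g² + v_g²) = 35.8 m/s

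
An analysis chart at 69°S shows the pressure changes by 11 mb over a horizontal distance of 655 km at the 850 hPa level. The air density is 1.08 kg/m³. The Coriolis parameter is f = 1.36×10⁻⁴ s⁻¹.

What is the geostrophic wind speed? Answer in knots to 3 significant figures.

Pressure gradient: |∂P/∂n| = 1100 Pa / 655000 m = 1.68×10⁻³ Pa/m
Geostrophic balance (pressure-gradient force = Coriolis force):
V_g = (1/(fρ)) |∂P/∂n| = 1.68×10⁻³ / (1.36×10⁻⁴ × 1.08) = 11.4 m/s
Converting: 11.4 m/s × 1.944 = 22.2 knots

22.2 knots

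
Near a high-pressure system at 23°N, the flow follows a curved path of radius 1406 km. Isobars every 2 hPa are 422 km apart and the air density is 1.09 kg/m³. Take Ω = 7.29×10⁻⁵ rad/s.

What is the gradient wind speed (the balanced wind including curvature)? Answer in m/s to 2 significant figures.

8.5 m/s

Coriolis parameter at 23°N:
f = 2Ω sin φ = 2 × 7.29×10⁻⁵ × sin 23° = 5.70×10⁻⁵ s⁻¹
Pressure gradient: |∂P/∂n| = 200 Pa / 422000 m = 4.74×10⁻⁴ Pa/m
Geostrophic speed: V_g = |∂P/∂n|/(fρ) = 4.74×10⁻⁴/(5.70×10⁻⁵ × 1.09) = 7.63 m/s
Around a high, pressure-gradient force acts outward with centrifugal, so Coriolis balances both:
fV = (1/ρ)|∂P/∂n| + V²/R  →  V² − fR·V + fR·V_g = 0
With fR = 5.70×10⁻⁵ × 1406×10³ m = 80.1 m/s:
V = [fR − √((fR)² − 4 fR V_g)]/2 = [80.1 − √(80.1² − 4×80.1×7.63)]/2 = 8.54 m/s
Supergeostrophic (V > V_g = 7.63 m/s), as expected around a high.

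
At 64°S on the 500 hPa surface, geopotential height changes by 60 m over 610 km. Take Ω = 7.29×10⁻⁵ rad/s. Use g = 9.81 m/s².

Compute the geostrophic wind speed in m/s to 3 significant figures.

Coriolis parameter at 64°S:
f = 2Ω sin φ = 2 × 7.29×10⁻⁵ × sin 64° = 1.31×10⁻⁴ s⁻¹
Height gradient: |∂Z/∂n| = 60 m / 610000 m = 9.84×10⁻⁵
On a pressure surface, geostrophic balance gives V_g = (g/f)|∂Z/∂n|:
V_g = 9.81 × 9.84×10⁻⁵ / 1.31×10⁻⁴ = 7.36 m/s

7.36 m/s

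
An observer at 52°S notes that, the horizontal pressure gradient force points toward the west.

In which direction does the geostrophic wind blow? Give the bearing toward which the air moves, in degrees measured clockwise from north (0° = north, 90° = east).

180°

The pressure-gradient force points toward the west (bearing 270°).
Geostrophic balance: in the Southern Hemisphere the Coriolis force deflects motion to the left, so the geostrophic wind blows 90° to the left of the pressure-gradient force (low pressure on the right).
Rotating 270° by 90° counterclockwise gives 180° — the wind blows toward the south.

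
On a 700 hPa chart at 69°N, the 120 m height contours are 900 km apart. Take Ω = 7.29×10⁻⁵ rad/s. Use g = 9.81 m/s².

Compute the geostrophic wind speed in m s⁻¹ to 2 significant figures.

Coriolis parameter at 69°N:
f = 2Ω sin φ = 2 × 7.29×10⁻⁵ × sin 69° = 1.36×10⁻⁴ s⁻¹
Height gradient: |∂Z/∂n| = 120 m / 900000 m = 1.33×10⁻⁴
On a pressure surface, geostrophic balance gives V_g = (g/f)|∂Z/∂n|:
V_g = 9.81 × 1.33×10⁻⁴ / 1.36×10⁻⁴ = 9.61 m/s

9.6 m s⁻¹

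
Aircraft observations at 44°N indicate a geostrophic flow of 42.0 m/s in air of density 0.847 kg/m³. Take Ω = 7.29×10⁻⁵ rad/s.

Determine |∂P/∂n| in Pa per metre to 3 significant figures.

Coriolis parameter at 44°N:
f = 2Ω sin φ = 2 × 7.29×10⁻⁵ × sin 44° = 1.01×10⁻⁴ s⁻¹
Geostrophic balance rearranged: |∂P/∂n| = f ρ V_g
|∂P/∂n| = 1.01×10⁻⁴ × 0.847 × 42.0 = 3.60×10⁻³ Pa/m

3.60×10⁻³ Pa/m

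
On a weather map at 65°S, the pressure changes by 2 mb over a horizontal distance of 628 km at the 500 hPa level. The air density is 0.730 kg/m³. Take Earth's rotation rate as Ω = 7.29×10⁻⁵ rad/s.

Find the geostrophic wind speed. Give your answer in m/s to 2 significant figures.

3.3 m/s

Coriolis parameter at 65°S:
f = 2Ω sin φ = 2 × 7.29×10⁻⁵ × sin 65° = 1.32×10⁻⁴ s⁻¹
Pressure gradient: |∂P/∂n| = 200 Pa / 628000 m = 3.18×10⁻⁴ Pa/m
Geostrophic balance (pressure-gradient force = Coriolis force):
V_g = (1/(fρ)) |∂P/∂n| = 3.18×10⁻⁴ / (1.32×10⁻⁴ × 0.730) = 3.30 m/s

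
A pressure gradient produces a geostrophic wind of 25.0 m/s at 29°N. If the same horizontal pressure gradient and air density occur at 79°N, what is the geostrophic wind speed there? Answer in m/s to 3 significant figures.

With the same pressure gradient and density, V_g ∝ 1/f ∝ 1/sin φ.
V₂ = V₁ · sin φ₁ / sin φ₂ = 25.0 × sin 29° / sin 79°
V₂ = 25.0 × 0.4848/0.9816 = 12.3 m/s

12.3 m/s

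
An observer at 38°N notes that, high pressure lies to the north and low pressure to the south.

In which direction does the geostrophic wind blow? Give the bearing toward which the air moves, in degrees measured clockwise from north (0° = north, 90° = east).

270°

The pressure-gradient force points toward the south (bearing 180°).
Geostrophic balance: in the Northern Hemisphere the Coriolis force deflects motion to the right, so the geostrophic wind blows 90° to the right of the pressure-gradient force (low pressure on the left).
Rotating 180° by 90° clockwise gives 270° — the wind blows toward the west.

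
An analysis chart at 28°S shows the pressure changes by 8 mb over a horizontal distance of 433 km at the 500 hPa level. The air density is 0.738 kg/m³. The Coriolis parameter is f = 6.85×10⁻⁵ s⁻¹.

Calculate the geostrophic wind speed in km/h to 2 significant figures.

Pressure gradient: |∂P/∂n| = 800 Pa / 433000 m = 1.85×10⁻³ Pa/m
Geostrophic balance (pressure-gradient force = Coriolis force):
V_g = (1/(fρ)) |∂P/∂n| = 1.85×10⁻³ / (6.85×10⁻⁵ × 0.738) = 36.5 m/s
Converting: 36.5 m/s × 3.6 = 130 km/h

130 km/h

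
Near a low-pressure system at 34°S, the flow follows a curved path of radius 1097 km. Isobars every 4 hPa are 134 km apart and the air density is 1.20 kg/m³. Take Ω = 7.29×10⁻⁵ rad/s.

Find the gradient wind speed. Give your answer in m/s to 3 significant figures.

24.0 m/s

Coriolis parameter at 34°S:
f = 2Ω sin φ = 2 × 7.29×10⁻⁵ × sin 34° = 8.15×10⁻⁵ s⁻¹
Pressure gradient: |∂P/∂n| = 400 Pa / 134000 m = 2.99×10⁻³ Pa/m
Geostrophic speed: V_g = |∂P/∂n|/(fρ) = 2.99×10⁻³/(8.15×10⁻⁵ × 1.20) = 30.5 m/s
Around a low, centrifugal force acts outward with Coriolis, so pressure-gradient force balances both:
(1/ρ)|∂P/∂n| = fV + V²/R  →  V² + fR·V − fR·V_g = 0
With fR = 8.15×10⁻⁵ × 1097×10³ m = 89.4 m/s:
V = [−fR + √((fR)² + 4 fR V_g)]/2 = [−89.4 + √(89.4² + 4×89.4×30.5)]/2 = 24 m/s
Subgeostrophic (V < V_g = 30.5 m/s), as expected around a low.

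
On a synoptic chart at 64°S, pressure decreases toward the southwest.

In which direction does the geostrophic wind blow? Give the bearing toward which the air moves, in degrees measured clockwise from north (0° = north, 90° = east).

The pressure-gradient force points toward the southwest (bearing 225°).
Geostrophic balance: in the Southern Hemisphere the Coriolis force deflects motion to the left, so the geostrophic wind blows 90° to the left of the pressure-gradient force (low pressure on the right).
Rotating 225° by 90° counterclockwise gives 135° — the wind blows toward the southeast.

135°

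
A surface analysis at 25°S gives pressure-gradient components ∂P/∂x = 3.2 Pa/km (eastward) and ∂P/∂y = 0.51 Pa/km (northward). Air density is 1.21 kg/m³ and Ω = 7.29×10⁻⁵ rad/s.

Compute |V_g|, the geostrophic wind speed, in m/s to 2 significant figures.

Coriolis parameter at 25°S:
f = 2Ω sin φ = 2 × 7.29×10⁻⁵ × sin 25° = 6.16×10⁻⁵ s⁻¹
In the Southern Hemisphere f is negative: f = −6.16×10⁻⁵ s⁻¹.
Component geostrophic relations (x east, y north):
u_g = −(1/(fρ)) ∂P/∂y,  v_g = (1/(fρ)) ∂P/∂x
u_g = −(0.51×10⁻³)/(−6.16×10⁻⁵ × 1.21) = 6.84 m/s;  v_g = (3.2×10⁻³)/(−6.16×10⁻⁵ × 1.21) = −42.9 m/s
|V_g| = √(u_g² + v_g²) = 43.5 m/s

43 m/s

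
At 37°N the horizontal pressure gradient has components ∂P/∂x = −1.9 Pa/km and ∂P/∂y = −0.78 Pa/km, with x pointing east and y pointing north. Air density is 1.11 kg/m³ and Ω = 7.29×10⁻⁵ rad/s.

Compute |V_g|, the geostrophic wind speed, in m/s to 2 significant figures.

Coriolis parameter at 37°N:
f = 2Ω sin φ = 2 × 7.29×10⁻⁵ × sin 37° = 8.77×10⁻⁵ s⁻¹
Component geostrophic relations (x east, y north):
u_g = −(1/(fρ)) ∂P/∂y,  v_g = (1/(fρ)) ∂P/∂x
u_g = −(−0.78×10⁻³)/(8.77×10⁻⁵ × 1.11) = 8.01 m/s;  v_g = (−1.9×10⁻³)/(8.77×10⁻⁵ × 1.11) = −19.5 m/s
|V_g| = √(u_g² + v_g²) = 21.1 m/s

21 m/s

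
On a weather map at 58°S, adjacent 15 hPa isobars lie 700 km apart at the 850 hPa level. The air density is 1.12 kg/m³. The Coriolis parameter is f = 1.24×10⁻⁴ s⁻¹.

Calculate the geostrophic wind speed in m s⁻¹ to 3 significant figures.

15.4 m s⁻¹

Pressure gradient: |∂P/∂n| = 1500 Pa / 700000 m = 2.14×10⁻³ Pa/m
Geostrophic balance (pressure-gradient force = Coriolis force):
V_g = (1/(fρ)) |∂P/∂n| = 2.14×10⁻³ / (1.24×10⁻⁴ × 1.12) = 15.4 m/s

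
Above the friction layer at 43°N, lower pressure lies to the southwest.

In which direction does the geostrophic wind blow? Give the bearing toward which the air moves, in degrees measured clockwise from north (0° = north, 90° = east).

The pressure-gradient force points toward the southwest (bearing 225°).
Geostrophic balance: in the Northern Hemisphere the Coriolis force deflects motion to the right, so the geostrophic wind blows 90° to the right of the pressure-gradient force (low pressure on the left).
Rotating 225° by 90° clockwise gives 315° — the wind blows toward the northwest.

315°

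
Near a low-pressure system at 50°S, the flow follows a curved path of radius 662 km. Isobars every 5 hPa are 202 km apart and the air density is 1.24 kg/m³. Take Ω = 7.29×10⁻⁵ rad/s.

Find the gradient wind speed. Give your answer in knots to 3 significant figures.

28.9 knots

Coriolis parameter at 50°S:
f = 2Ω sin φ = 2 × 7.29×10⁻⁵ × sin 50° = 1.12×10⁻⁴ s⁻¹
Pressure gradient: |∂P/∂n| = 500 Pa / 202000 m = 2.48×10⁻³ Pa/m
Geostrophic speed: V_g = |∂P/∂n|/(fρ) = 2.48×10⁻³/(1.12×10⁻⁴ × 1.24) = 17.9 m/s
Around a low, centrifugal force acts outward with Coriolis, so pressure-gradient force balances both:
(1/ρ)|∂P/∂n| = fV + V²/R  →  V² + fR·V − fR·V_g = 0
With fR = 1.12×10⁻⁴ × 662×10³ m = 73.9 m/s:
V = [−fR + √((fR)² + 4 fR V_g)]/2 = [−73.9 + √(73.9² + 4×73.9×17.9)]/2 = 14.9 m/s
Subgeostrophic (V < V_g = 17.9 m/s), as expected around a low.
Converting: 14.9 m/s × 1.944 = 28.9 knots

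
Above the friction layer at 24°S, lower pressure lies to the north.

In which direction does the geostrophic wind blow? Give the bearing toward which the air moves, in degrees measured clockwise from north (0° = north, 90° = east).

270°

The pressure-gradient force points toward the north (bearing 000°).
Geostrophic balance: in the Southern Hemisphere the Coriolis force deflects motion to the left, so the geostrophic wind blows 90° to the left of the pressure-gradient force (low pressure on the right).
Rotating 000° by 90° counterclockwise gives 270° — the wind blows toward the west.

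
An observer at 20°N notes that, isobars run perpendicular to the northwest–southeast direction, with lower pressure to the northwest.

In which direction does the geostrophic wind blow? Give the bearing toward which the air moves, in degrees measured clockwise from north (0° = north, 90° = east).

045°

The pressure-gradient force points toward the northwest (bearing 315°).
Geostrophic balance: in the Northern Hemisphere the Coriolis force deflects motion to the right, so the geostrophic wind blows 90° to the right of the pressure-gradient force (low pressure on the left).
Rotating 315° by 90° clockwise gives 045° — the wind blows toward the northeast.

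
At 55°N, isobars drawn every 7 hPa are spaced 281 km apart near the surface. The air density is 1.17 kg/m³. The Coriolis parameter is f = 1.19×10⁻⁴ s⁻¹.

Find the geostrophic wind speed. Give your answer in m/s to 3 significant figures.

Pressure gradient: |∂P/∂n| = 700 Pa / 281000 m = 2.49×10⁻³ Pa/m
Geostrophic balance (pressure-gradient force = Coriolis force):
V_g = (1/(fρ)) |∂P/∂n| = 2.49×10⁻³ / (1.19×10⁻⁴ × 1.17) = 17.9 m/s

17.9 m/s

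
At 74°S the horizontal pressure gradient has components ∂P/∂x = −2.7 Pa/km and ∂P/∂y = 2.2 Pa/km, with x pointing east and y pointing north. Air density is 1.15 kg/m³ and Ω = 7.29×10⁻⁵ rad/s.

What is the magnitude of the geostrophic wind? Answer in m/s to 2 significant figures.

22 m/s

Coriolis parameter at 74°S:
f = 2Ω sin φ = 2 × 7.29×10⁻⁵ × sin 74° = 1.40×10⁻⁴ s⁻¹
In the Southern Hemisphere f is negative: f = −1.40×10⁻⁴ s⁻¹.
Component geostrophic relations (x east, y north):
u_g = −(1/(fρ)) ∂P/∂y,  v_g = (1/(fρ)) ∂P/∂x
u_g = −(2.2×10⁻³)/(−1.40×10⁻⁴ × 1.15) = 13.6 m/s;  v_g = (−2.7×10⁻³)/(−1.40×10⁻⁴ × 1.15) = 16.8 m/s
|V_g| = √(u_g² + v_g²) = 21.6 m/s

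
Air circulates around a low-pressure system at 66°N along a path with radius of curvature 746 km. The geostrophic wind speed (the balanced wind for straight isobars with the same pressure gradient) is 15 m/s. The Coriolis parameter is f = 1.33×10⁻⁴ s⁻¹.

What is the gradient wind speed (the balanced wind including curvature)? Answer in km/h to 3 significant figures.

47.6 km/h

Around a low, centrifugal force acts outward with Coriolis, so pressure-gradient force balances both:
(1/ρ)|∂P/∂n| = fV + V²/R  →  V² + fR·V − fR·V_g = 0
With fR = 1.33×10⁻⁴ × 746×10³ m = 99.2 m/s:
V = [−fR + √((fR)² + 4 fR V_g)]/2 = [−99.2 + √(99.2² + 4×99.2×15)]/2 = 13.2 m/s
Subgeostrophic (V < V_g = 15 m/s), as expected around a low.
Converting: 13.2 m/s × 3.6 = 47.6 km/h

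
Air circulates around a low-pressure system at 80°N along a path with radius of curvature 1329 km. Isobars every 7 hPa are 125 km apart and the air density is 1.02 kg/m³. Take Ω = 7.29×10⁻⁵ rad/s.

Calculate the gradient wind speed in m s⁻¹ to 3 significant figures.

32.7 m s⁻¹

Coriolis parameter at 80°N:
f = 2Ω sin φ = 2 × 7.29×10⁻⁵ × sin 80° = 1.44×10⁻⁴ s⁻¹
Pressure gradient: |∂P/∂n| = 700 Pa / 125000 m = 5.60×10⁻³ Pa/m
Geostrophic speed: V_g = |∂P/∂n|/(fρ) = 5.60×10⁻³/(1.44×10⁻⁴ × 1.02) = 38.2 m/s
Around a low, centrifugal force acts outward with Coriolis, so pressure-gradient force balances both:
(1/ρ)|∂P/∂n| = fV + V²/R  →  V² + fR·V − fR·V_g = 0
With fR = 1.44×10⁻⁴ × 1329×10³ m = 191 m/s:
V = [−fR + √((fR)² + 4 fR V_g)]/2 = [−191 + √(191² + 4×191×38.2)]/2 = 32.7 m/s
Subgeostrophic (V < V_g = 38.2 m/s), as expected around a low.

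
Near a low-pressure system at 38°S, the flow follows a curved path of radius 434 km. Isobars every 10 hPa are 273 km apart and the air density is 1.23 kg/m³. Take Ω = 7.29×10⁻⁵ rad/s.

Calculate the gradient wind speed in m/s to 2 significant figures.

Coriolis parameter at 38°S:
f = 2Ω sin φ = 2 × 7.29×10⁻⁵ × sin 38° = 8.98×10⁻⁵ s⁻¹
Pressure gradient: |∂P/∂n| = 1000 Pa / 273000 m = 3.66×10⁻³ Pa/m
Geostrophic speed: V_g = |∂P/∂n|/(fρ) = 3.66×10⁻³/(8.98×10⁻⁵ × 1.23) = 33.2 m/s
Around a low, centrifugal force acts outward with Coriolis, so pressure-gradient force balances both:
(1/ρ)|∂P/∂n| = fV + V²/R  →  V² + fR·V − fR·V_g = 0
With fR = 8.98×10⁻⁵ × 434×10³ m = 39.0 m/s:
V = [−fR + √((fR)² + 4 fR V_g)]/2 = [−39.0 + √(39.0² + 4×39.0×33.2)]/2 = 21.4 m/s
Subgeostrophic (V < V_g = 33.2 m/s), as expected around a low.

21 m/s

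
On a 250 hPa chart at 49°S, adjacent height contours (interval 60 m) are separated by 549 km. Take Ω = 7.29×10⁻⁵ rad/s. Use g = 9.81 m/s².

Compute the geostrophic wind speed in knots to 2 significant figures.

19 knots

Coriolis parameter at 49°S:
f = 2Ω sin φ = 2 × 7.29×10⁻⁵ × sin 49° = 1.10×10⁻⁴ s⁻¹
Height gradient: |∂Z/∂n| = 60 m / 549000 m = 1.09×10⁻⁴
On a pressure surface, geostrophic balance gives V_g = (g/f)|∂Z/∂n|:
V_g = 9.81 × 1.09×10⁻⁴ / 1.10×10⁻⁴ = 9.74 m/s
Converting: 9.74 m/s × 1.944 = 19 knots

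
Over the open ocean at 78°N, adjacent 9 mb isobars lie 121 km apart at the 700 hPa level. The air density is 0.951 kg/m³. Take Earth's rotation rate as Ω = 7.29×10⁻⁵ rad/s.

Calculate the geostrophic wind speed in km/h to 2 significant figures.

Coriolis parameter at 78°N:
f = 2Ω sin φ = 2 × 7.29×10⁻⁵ × sin 78° = 1.43×10⁻⁴ s⁻¹
Pressure gradient: |∂P/∂n| = 900 Pa / 121000 m = 7.44×10⁻³ Pa/m
Geostrophic balance (pressure-gradient force = Coriolis force):
V_g = (1/(fρ)) |∂P/∂n| = 7.44×10⁻³ / (1.43×10⁻⁴ × 0.951) = 54.8 m/s
Converting: 54.8 m/s × 3.6 = 200 km/h

200 km/h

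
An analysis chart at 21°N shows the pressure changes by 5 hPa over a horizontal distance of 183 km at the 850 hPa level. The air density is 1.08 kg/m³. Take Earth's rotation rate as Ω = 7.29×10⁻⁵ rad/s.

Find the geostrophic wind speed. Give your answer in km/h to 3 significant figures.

Coriolis parameter at 21°N:
f = 2Ω sin φ = 2 × 7.29×10⁻⁵ × sin 21° = 5.23×10⁻⁵ s⁻¹
Pressure gradient: |∂P/∂n| = 500 Pa / 183000 m = 2.73×10⁻³ Pa/m
Geostrophic balance (pressure-gradient force = Coriolis force):
V_g = (1/(fρ)) |∂P/∂n| = 2.73×10⁻³ / (5.23×10⁻⁵ × 1.08) = 48.4 m/s
Converting: 48.4 m/s × 3.6 = 174 km/h

174 km/h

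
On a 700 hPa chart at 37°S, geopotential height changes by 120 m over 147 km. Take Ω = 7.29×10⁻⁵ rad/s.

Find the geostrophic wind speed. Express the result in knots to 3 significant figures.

177 knots

Coriolis parameter at 37°S:
f = 2Ω sin φ = 2 × 7.29×10⁻⁵ × sin 37° = 8.77×10⁻⁵ s⁻¹
Height gradient: |∂Z/∂n| = 120 m / 147000 m = 8.16×10⁻⁴
On a pressure surface, geostrophic balance gives V_g = (g/f)|∂Z/∂n|:
V_g = 9.81 × 8.16×10⁻⁴ / 8.77×10⁻⁵ = 91.3 m/s
Converting: 91.3 m/s × 1.944 = 177 knots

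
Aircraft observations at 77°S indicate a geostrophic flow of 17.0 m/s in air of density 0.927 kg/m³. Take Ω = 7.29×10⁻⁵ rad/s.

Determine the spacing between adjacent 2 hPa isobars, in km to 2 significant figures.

Coriolis parameter at 77°S:
f = 2Ω sin φ = 2 × 7.29×10⁻⁵ × sin 77° = 1.42×10⁻⁴ s⁻¹
Geostrophic balance rearranged: |∂P/∂n| = f ρ V_g
|∂P/∂n| = 1.42×10⁻⁴ × 0.927 × 17.0 = 2.24×10⁻³ Pa/m
Isobar spacing: Δn = ΔP/|∂P/∂n| = 200 Pa / 2.24×10⁻³ Pa/m = 89335 m ≈ 89 km

89 km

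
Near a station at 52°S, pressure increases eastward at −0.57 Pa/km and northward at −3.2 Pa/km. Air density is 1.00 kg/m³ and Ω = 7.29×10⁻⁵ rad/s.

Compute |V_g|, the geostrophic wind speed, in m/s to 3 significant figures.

Coriolis parameter at 52°S:
f = 2Ω sin φ = 2 × 7.29×10⁻⁵ × sin 52° = 1.15×10⁻⁴ s⁻¹
In the Southern Hemisphere f is negative: f = −1.15×10⁻⁴ s⁻¹.
Component geostrophic relations (x east, y north):
u_g = −(1/(fρ)) ∂P/∂y,  v_g = (1/(fρ)) ∂P/∂x
u_g = −(−3.2×10⁻³)/(−1.15×10⁻⁴ × 1.00) = −27.9 m/s;  v_g = (−0.57×10⁻³)/(−1.15×10⁻⁴ × 1.00) = 4.96 m/s
|V_g| = √(u_g² + v_g²) = 28.3 m/s

28.3 m/s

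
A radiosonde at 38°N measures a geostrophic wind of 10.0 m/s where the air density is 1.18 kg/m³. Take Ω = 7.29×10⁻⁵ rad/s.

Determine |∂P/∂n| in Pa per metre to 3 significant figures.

Coriolis parameter at 38°N:
f = 2Ω sin φ = 2 × 7.29×10⁻⁵ × sin 38° = 8.98×10⁻⁵ s⁻¹
Geostrophic balance rearranged: |∂P/∂n| = f ρ V_g
|∂P/∂n| = 8.98×10⁻⁵ × 1.18 × 10.0 = 1.06×10⁻³ Pa/m

1.06×10⁻³ Pa/m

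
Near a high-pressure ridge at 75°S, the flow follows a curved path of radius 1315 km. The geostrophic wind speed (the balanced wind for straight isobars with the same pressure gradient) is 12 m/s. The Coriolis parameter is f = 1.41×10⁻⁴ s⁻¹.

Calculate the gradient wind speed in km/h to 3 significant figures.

46.4 km/h

Around a high, pressure-gradient force acts outward with centrifugal, so Coriolis balances both:
fV = (1/ρ)|∂P/∂n| + V²/R  →  V² − fR·V + fR·V_g = 0
With fR = 1.41×10⁻⁴ × 1315×10³ m = 185 m/s:
V = [fR − √((fR)² − 4 fR V_g)]/2 = [185 − √(185² − 4×185×12)]/2 = 12.9 m/s
Supergeostrophic (V > V_g = 12 m/s), as expected around a high.
Converting: 12.9 m/s × 3.6 = 46.4 km/h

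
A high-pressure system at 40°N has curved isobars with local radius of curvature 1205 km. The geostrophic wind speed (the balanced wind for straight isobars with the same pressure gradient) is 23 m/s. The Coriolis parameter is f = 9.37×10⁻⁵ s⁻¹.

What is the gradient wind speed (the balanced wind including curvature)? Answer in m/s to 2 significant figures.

Around a high, pressure-gradient force acts outward with centrifugal, so Coriolis balances both:
fV = (1/ρ)|∂P/∂n| + V²/R  →  V² − fR·V + fR·V_g = 0
With fR = 9.37×10⁻⁵ × 1205×10³ m = 113 m/s:
V = [fR − √((fR)² − 4 fR V_g)]/2 = [113 − √(113² − 4×113×23)]/2 = 32.2 m/s
Supergeostrophic (V > V_g = 23 m/s), as expected around a high.

32 m/s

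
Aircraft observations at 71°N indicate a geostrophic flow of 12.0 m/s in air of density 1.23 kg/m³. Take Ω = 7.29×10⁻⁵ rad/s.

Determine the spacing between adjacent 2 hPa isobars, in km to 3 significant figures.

98.3 km

Coriolis parameter at 71°N:
f = 2Ω sin φ = 2 × 7.29×10⁻⁵ × sin 71° = 1.38×10⁻⁴ s⁻¹
Geostrophic balance rearranged: |∂P/∂n| = f ρ V_g
|∂P/∂n| = 1.38×10⁻⁴ × 1.23 × 12.0 = 2.03×10⁻³ Pa/m
Isobar spacing: Δn = ΔP/|∂P/∂n| = 200 Pa / 2.03×10⁻³ Pa/m = 98292 m ≈ 98.3 km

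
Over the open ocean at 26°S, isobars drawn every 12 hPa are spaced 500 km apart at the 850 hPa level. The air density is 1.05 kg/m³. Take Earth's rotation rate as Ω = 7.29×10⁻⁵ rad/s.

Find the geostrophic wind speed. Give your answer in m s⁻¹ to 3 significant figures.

Coriolis parameter at 26°S:
f = 2Ω sin φ = 2 × 7.29×10⁻⁵ × sin 26° = 6.39×10⁻⁵ s⁻¹
Pressure gradient: |∂P/∂n| = 1200 Pa / 500000 m = 2.40×10⁻³ Pa/m
Geostrophic balance (pressure-gradient force = Coriolis force):
V_g = (1/(fρ)) |∂P/∂n| = 2.40×10⁻³ / (6.39×10⁻⁵ × 1.05) = 35.8 m/s

35.8 m s⁻¹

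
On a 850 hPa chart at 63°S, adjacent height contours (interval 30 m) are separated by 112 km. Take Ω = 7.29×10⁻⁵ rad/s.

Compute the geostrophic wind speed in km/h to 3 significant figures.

Coriolis parameter at 63°S:
f = 2Ω sin φ = 2 × 7.29×10⁻⁵ × sin 63° = 1.30×10⁻⁴ s⁻¹
Height gradient: |∂Z/∂n| = 30 m / 112000 m = 2.68×10⁻⁴
On a pressure surface, geostrophic balance gives V_g = (g/f)|∂Z/∂n|:
V_g = 9.81 × 2.68×10⁻⁴ / 1.30×10⁻⁴ = 20.2 m/s
Converting: 20.2 m/s × 3.6 = 72.8 km/h

72.8 km/h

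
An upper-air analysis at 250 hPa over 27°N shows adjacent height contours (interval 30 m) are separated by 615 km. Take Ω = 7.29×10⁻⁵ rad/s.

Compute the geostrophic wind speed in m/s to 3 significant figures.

Coriolis parameter at 27°N:
f = 2Ω sin φ = 2 × 7.29×10⁻⁵ × sin 27° = 6.62×10⁻⁵ s⁻¹
Height gradient: |∂Z/∂n| = 30 m / 615000 m = 4.88×10⁻⁵
On a pressure surface, geostrophic balance gives V_g = (g/f)|∂Z/∂n|:
V_g = 9.81 × 4.88×10⁻⁵ / 6.62×10⁻⁵ = 7.23 m/s

7.23 m/s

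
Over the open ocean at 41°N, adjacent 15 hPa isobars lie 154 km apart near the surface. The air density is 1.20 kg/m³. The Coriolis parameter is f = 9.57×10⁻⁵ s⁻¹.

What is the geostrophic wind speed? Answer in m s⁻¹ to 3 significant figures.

84.8 m s⁻¹

Pressure gradient: |∂P/∂n| = 1500 Pa / 154000 m = 9.74×10⁻³ Pa/m
Geostrophic balance (pressure-gradient force = Coriolis force):
V_g = (1/(fρ)) |∂P/∂n| = 9.74×10⁻³ / (9.57×10⁻⁵ × 1.20) = 84.8 m/s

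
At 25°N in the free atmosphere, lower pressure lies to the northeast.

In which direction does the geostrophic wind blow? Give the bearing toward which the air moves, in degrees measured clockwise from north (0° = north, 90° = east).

The pressure-gradient force points toward the northeast (bearing 045°).
Geostrophic balance: in the Northern Hemisphere the Coriolis force deflects motion to the right, so the geostrophic wind blows 90° to the right of the pressure-gradient force (low pressure on the left).
Rotating 045° by 90° clockwise gives 135° — the wind blows toward the southeast.

135°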